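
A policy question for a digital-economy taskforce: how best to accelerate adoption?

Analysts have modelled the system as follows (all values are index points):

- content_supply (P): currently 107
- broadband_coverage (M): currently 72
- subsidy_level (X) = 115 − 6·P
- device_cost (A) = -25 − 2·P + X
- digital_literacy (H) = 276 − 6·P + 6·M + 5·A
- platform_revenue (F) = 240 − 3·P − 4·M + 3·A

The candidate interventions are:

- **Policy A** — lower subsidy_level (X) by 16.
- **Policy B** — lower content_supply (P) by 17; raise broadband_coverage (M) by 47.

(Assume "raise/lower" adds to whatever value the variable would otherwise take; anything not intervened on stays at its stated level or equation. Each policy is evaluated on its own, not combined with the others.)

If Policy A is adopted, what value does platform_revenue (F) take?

Policy A (X − 16):
  P = 107
  M = 72
  X = 115 − 6·107 (−16 from intervention) = -543
  A = -25 − 2·107 + (-543) = -782
  F = 240 − 3·107 − 4·72 + 3·(-782) = -2715

-2715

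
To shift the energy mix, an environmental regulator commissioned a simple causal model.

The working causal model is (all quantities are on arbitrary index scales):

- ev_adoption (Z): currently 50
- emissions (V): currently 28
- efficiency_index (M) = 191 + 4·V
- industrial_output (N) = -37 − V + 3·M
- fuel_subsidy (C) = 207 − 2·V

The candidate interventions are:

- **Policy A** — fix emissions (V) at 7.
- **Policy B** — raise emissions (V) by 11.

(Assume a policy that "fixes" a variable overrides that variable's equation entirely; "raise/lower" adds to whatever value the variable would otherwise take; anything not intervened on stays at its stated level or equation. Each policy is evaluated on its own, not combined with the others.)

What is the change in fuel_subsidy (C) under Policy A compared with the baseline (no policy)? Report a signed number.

42

Baseline:
  V = 28
  C = 207 − 2·28 = 151
Policy A (V := 7):
  V = 7
  C = 207 − 2·7 = 193
Change in C: 193 − 151 = 42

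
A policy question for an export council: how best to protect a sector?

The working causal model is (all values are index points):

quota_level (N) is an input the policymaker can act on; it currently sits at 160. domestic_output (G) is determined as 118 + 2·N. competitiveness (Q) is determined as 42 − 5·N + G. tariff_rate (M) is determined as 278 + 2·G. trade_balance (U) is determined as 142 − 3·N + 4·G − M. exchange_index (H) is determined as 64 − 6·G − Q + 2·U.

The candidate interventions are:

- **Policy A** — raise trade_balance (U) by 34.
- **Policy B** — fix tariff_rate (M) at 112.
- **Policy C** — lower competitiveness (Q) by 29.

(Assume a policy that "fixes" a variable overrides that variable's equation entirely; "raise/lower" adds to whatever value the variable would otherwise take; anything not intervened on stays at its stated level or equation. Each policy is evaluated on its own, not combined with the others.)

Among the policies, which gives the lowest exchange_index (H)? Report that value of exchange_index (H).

-1695

Policy A (U + 34):
  N = 160
  G = 118 + 2·160 = 438
  Q = 42 − 5·160 + 438 = -320
  M = 278 + 2·438 = 1154
  U = 142 − 3·160 + 4·438 − 1154 (+34 from intervention) = 294
  H = 64 − 6·438 − (-320) + 2·294 = -1656
Policy B (M := 112):
  N = 160
  G = 118 + 2·160 = 438
  Q = 42 − 5·160 + 438 = -320
  M = 112
  U = 142 − 3·160 + 4·438 − 112 = 1302
  H = 64 − 6·438 − (-320) + 2·1302 = 360
Policy C (Q − 29):
  N = 160
  G = 118 + 2·160 = 438
  Q = 42 − 5·160 + 438 (−29 from intervention) = -349
  M = 278 + 2·438 = 1154
  U = 142 − 3·160 + 4·438 − 1154 = 260
  H = 64 − 6·438 − (-349) + 2·260 = -1695
Comparing — Policy A: H=-1656, Policy B: H=360, Policy C: H=-1695. Lowest is -1695 (Policy C).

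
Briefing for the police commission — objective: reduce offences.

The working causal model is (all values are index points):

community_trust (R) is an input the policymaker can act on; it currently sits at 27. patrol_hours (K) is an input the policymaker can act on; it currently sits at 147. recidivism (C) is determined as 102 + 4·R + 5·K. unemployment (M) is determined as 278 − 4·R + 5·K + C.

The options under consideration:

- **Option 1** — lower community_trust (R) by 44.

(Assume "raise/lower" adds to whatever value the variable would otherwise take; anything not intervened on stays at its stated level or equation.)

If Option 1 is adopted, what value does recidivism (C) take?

769

Option 1 (R − 44):
  R = 27 − 44 = -17
  K = 147
  C = 102 + 4·(-17) + 5·147 = 769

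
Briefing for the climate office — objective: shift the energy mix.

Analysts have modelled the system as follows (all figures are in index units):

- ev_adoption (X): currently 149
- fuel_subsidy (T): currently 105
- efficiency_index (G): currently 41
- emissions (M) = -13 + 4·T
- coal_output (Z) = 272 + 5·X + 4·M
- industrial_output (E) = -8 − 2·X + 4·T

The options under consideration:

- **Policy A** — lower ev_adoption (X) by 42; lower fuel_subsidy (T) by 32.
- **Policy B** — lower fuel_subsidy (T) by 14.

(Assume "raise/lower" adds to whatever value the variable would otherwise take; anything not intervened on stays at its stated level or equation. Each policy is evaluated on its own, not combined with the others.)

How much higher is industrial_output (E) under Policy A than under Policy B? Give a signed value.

Policy A (X − 42, T − 32):
  X = 149 − 42 = 107
  T = 105 − 32 = 73
  E = -8 − 2·107 + 4·73 = 70
Policy B (T − 14):
  X = 149
  T = 105 − 14 = 91
  E = -8 − 2·149 + 4·91 = 58
E: 70 − 58 = 12

12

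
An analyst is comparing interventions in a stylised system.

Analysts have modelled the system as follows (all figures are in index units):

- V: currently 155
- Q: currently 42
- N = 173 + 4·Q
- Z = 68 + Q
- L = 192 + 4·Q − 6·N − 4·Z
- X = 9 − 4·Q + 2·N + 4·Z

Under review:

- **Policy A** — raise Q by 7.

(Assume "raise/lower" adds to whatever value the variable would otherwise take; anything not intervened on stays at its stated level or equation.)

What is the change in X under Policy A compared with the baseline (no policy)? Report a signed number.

Baseline:
  Q = 42
  N = 173 + 4·42 = 341
  Z = 68 + 42 = 110
  X = 9 − 4·42 + 2·341 + 4·110 = 963
Policy A (Q + 7):
  Q = 42 + 7 = 49
  N = 173 + 4·49 = 369
  Z = 68 + 49 = 117
  X = 9 − 4·49 + 2·369 + 4·117 = 1019
Change in X: 1019 − 963 = 56

56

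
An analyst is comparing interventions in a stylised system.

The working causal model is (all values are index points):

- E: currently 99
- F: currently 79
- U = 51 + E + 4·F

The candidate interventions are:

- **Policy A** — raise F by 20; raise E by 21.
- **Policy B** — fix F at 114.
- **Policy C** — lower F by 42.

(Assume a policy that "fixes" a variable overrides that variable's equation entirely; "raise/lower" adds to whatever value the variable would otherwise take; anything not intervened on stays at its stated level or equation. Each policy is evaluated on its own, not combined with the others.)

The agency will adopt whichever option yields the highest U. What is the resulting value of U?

Policy A (F + 20, E + 21):
  E = 99 + 21 = 120
  F = 79 + 20 = 99
  U = 51 + 120 + 4·99 = 567
Policy B (F := 114):
  E = 99
  F = 114
  U = 51 + 99 + 4·114 = 606
Policy C (F − 42):
  E = 99
  F = 79 − 42 = 37
  U = 51 + 99 + 4·37 = 298
Comparing — Policy A: U=567, Policy B: U=606, Policy C: U=298. Highest is 606 (Policy B).

606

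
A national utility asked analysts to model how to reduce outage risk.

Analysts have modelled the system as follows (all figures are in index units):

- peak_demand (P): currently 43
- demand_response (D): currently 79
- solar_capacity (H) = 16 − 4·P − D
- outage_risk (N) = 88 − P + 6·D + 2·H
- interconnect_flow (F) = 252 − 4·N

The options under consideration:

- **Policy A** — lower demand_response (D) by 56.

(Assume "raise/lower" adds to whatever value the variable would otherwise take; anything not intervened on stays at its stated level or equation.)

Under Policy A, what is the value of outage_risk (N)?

Policy A (D − 56):
  P = 43
  D = 79 − 56 = 23
  H = 16 − 4·43 − 23 = -179
  N = 88 − 43 + 6·23 + 2·(-179) = -175

-175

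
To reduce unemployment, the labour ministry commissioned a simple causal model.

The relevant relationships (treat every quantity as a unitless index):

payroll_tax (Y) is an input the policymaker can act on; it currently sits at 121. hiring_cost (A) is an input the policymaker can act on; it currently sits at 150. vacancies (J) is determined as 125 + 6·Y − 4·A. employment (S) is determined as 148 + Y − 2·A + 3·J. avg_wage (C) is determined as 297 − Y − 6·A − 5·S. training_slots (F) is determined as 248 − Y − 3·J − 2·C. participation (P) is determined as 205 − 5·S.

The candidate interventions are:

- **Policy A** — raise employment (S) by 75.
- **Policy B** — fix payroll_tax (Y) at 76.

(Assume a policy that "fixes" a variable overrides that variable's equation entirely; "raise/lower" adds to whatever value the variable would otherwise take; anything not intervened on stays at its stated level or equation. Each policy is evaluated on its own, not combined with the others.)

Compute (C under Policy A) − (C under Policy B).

-4695

Policy A (S + 75):
  Y = 121
  A = 150
  J = 125 + 6·121 − 4·150 = 251
  S = 148 + 121 − 2·150 + 3·251 (+75 from intervention) = 797
  C = 297 − 121 − 6·150 − 5·797 = -4709
Policy B (Y := 76):
  Y = 76
  A = 150
  J = 125 + 6·76 − 4·150 = -19
  S = 148 + 76 − 2·150 + 3·(-19) = -133
  C = 297 − 76 − 6·150 − 5·(-133) = -14
C: -4709 − (-14) = -4695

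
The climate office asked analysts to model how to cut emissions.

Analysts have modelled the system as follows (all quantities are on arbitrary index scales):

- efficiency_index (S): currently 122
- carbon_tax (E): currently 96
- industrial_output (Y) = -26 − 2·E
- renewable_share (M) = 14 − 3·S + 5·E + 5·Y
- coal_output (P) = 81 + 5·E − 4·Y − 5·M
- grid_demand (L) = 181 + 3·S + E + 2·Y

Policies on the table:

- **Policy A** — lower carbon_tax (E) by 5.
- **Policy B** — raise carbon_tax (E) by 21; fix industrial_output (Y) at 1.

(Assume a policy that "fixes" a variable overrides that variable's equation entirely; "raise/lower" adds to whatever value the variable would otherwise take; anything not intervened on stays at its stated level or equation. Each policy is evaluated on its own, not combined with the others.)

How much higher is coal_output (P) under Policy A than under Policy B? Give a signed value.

Policy A (E − 5):
  S = 122
  E = 96 − 5 = 91
  Y = -26 − 2·91 = -208
  M = 14 − 3·122 + 5·91 + 5·(-208) = -937
  P = 81 + 5·91 − 4·(-208) − 5·(-937) = 6053
Policy B (E + 21, Y := 1):
  S = 122
  E = 96 + 21 = 117
  Y = 1
  M = 14 − 3·122 + 5·117 + 5·1 = 238
  P = 81 + 5·117 − 4·1 − 5·238 = -528
P: 6053 − (-528) = 6581

6581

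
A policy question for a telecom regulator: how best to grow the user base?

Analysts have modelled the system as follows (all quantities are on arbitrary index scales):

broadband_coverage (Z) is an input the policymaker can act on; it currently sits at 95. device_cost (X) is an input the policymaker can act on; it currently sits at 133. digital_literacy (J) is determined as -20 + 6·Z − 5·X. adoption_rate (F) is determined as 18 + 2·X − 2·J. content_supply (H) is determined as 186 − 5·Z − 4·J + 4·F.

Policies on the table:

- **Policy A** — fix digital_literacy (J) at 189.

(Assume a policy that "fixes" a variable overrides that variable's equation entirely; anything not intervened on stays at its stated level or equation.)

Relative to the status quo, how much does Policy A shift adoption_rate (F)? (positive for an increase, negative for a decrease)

Baseline:
  Z = 95
  X = 133
  J = -20 + 6·95 − 5·133 = -115
  F = 18 + 2·133 − 2·(-115) = 514
Policy A (J := 189):
  Z = 95
  X = 133
  J = 189
  F = 18 + 2·133 − 2·189 = -94
Change in F: -94 − 514 = -608

-608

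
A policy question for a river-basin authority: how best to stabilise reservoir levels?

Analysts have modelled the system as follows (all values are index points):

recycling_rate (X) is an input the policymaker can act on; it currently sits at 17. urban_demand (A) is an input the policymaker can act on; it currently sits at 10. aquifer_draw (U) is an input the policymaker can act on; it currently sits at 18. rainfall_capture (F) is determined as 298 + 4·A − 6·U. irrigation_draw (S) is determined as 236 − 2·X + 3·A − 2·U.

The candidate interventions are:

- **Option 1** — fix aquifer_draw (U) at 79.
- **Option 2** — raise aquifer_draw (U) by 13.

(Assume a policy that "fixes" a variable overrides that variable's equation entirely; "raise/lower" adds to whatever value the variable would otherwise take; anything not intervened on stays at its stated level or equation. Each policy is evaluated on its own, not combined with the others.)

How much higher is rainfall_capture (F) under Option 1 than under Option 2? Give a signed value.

-288

Option 1 (U := 79):
  A = 10
  U = 79
  F = 298 + 4·10 − 6·79 = -136
Option 2 (U + 13):
  A = 10
  U = 18 + 13 = 31
  F = 298 + 4·10 − 6·31 = 152
F: -136 − 152 = -288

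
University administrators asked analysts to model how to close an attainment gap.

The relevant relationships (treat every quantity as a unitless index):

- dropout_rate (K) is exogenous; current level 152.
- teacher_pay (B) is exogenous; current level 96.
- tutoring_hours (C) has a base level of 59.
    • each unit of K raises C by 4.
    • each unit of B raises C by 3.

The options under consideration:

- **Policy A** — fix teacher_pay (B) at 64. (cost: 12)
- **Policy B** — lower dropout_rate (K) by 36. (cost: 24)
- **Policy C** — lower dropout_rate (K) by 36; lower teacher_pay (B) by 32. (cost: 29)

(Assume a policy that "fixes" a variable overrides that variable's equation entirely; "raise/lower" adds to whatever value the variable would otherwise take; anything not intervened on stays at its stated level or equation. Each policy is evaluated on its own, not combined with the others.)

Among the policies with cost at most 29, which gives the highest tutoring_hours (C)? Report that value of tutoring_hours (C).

Policy A (B := 64):
  K = 152
  B = 64
  C = 59 + 4·152 + 3·64 = 859
Policy B (K − 36):
  K = 152 − 36 = 116
  B = 96
  C = 59 + 4·116 + 3·96 = 811
Policy C (K − 36, B − 32):
  K = 152 − 36 = 116
  B = 96 − 32 = 64
  C = 59 + 4·116 + 3·64 = 715
Comparing — Policy A: C=859, Policy B: C=811, Policy C: C=715. Highest is 859 (Policy A).

859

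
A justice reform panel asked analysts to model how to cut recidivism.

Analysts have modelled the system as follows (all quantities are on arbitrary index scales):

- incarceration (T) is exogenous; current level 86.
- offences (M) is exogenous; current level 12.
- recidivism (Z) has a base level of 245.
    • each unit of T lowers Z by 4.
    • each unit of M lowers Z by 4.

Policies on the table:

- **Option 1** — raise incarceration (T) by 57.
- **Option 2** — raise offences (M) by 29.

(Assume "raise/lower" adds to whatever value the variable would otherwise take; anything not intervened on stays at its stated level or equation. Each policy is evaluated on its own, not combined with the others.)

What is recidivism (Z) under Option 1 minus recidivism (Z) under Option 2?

-112

Option 1 (T + 57):
  T = 86 + 57 = 143
  M = 12
  Z = 245 − 4·143 − 4·12 = -375
Option 2 (M + 29):
  T = 86
  M = 12 + 29 = 41
  Z = 245 − 4·86 − 4·41 = -263
Z: -375 − (-263) = -112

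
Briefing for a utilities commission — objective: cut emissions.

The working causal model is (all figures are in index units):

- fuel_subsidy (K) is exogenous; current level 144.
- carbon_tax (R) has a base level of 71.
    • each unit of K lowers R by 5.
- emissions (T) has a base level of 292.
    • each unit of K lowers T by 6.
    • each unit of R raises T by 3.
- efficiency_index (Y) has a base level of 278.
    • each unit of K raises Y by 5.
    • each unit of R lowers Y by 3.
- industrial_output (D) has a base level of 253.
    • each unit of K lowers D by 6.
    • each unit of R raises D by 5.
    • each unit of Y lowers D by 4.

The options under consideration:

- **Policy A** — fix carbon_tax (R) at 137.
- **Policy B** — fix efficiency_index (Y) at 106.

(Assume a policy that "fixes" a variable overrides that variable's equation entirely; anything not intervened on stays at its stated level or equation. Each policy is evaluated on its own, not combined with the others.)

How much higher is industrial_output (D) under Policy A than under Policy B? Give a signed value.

2006

Policy A (R := 137):
  K = 144
  R = 137
  Y = 278 + 5·144 − 3·137 = 587
  D = 253 − 6·144 + 5·137 − 4·587 = -2274
Policy B (Y := 106):
  K = 144
  R = 71 − 5·144 = -649
  Y = 106
  D = 253 − 6·144 + 5·(-649) − 4·106 = -4280
D: -2274 − (-4280) = 2006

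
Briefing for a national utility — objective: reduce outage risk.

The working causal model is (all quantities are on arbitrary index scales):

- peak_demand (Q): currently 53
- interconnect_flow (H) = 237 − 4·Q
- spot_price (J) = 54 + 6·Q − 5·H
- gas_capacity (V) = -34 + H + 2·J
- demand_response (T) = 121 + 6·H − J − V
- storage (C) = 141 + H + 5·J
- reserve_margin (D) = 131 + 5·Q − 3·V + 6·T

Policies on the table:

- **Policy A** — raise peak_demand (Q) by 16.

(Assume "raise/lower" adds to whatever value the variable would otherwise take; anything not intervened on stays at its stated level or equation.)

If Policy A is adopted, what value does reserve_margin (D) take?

-15457

Policy A (Q + 16):
  Q = 53 + 16 = 69
  H = 237 − 4·69 = -39
  J = 54 + 6·69 − 5·(-39) = 663
  V = -34 + (-39) + 2·663 = 1253
  T = 121 + 6·(-39) − 663 − 1253 = -2029
  D = 131 + 5·69 − 3·1253 + 6·(-2029) = -15457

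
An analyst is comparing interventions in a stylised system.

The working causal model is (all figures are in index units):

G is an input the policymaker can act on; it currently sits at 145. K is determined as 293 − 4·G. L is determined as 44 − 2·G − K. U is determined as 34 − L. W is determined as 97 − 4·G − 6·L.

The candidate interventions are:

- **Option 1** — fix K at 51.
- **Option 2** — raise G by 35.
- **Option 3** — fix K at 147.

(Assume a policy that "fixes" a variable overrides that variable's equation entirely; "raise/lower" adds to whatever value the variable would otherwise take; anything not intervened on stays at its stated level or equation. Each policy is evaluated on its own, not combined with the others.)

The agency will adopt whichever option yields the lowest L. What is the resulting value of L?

-393

Option 1 (K := 51):
  G = 145
  K = 51
  L = 44 − 2·145 − 51 = -297
Option 2 (G + 35):
  G = 145 + 35 = 180
  K = 293 − 4·180 = -427
  L = 44 − 2·180 − (-427) = 111
Option 3 (K := 147):
  G = 145
  K = 147
  L = 44 − 2·145 − 147 = -393
Comparing — Option 1: L=-297, Option 2: L=111, Option 3: L=-393. Lowest is -393 (Option 3).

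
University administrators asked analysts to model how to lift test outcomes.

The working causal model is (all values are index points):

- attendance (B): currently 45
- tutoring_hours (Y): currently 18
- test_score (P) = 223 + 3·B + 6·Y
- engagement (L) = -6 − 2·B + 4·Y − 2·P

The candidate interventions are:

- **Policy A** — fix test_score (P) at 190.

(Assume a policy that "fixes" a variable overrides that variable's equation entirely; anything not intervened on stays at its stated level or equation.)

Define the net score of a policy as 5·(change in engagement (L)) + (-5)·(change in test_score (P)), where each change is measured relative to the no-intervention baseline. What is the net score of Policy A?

4140

Baseline:
  B = 45
  Y = 18
  P = 223 + 3·45 + 6·18 = 466
  L = -6 − 2·45 + 4·18 − 2·466 = -956
Policy A (P := 190):
  B = 45
  Y = 18
  P = 190
  L = -6 − 2·45 + 4·18 − 2·190 = -404
ΔL = -404 − (-956) = 552; ΔP = 190 − 466 = -276
Score = 5·552 + (-5)·(-276) = 4140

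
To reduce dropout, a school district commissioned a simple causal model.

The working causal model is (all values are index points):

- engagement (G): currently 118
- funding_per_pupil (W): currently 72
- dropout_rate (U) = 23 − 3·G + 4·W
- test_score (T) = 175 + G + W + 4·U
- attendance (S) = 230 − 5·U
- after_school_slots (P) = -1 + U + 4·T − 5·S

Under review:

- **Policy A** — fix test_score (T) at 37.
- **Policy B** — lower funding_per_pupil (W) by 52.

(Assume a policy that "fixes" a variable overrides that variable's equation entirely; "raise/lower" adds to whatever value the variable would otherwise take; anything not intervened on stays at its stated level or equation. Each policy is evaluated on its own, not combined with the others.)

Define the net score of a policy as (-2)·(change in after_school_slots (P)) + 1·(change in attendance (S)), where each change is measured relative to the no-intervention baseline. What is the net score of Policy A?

1248

Baseline:
  G = 118
  W = 72
  U = 23 − 3·118 + 4·72 = -43
  T = 175 + 118 + 72 + 4·(-43) = 193
  S = 230 − 5·(-43) = 445
  P = -1 + (-43) + 4·193 − 5·445 = -1497
Policy A (T := 37):
  G = 118
  W = 72
  U = 23 − 3·118 + 4·72 = -43
  T = 37
  S = 230 − 5·(-43) = 445
  P = -1 + (-43) + 4·37 − 5·445 = -2121
ΔP = -2121 − (-1497) = -624; ΔS = 445 − 445 = 0
Score = (-2)·(-624) + 1·0 = 1248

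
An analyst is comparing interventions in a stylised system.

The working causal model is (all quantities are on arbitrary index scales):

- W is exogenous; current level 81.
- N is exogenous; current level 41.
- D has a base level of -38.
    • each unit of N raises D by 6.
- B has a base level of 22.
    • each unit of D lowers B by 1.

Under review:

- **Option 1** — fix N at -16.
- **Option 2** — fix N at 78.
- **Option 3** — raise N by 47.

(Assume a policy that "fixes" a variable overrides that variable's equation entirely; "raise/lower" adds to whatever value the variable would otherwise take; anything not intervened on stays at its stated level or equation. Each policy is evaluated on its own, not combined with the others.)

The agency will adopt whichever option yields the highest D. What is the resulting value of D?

Option 1 (N := -16):
  N = -16
  D = -38 + 6·(-16) = -134
Option 2 (N := 78):
  N = 78
  D = -38 + 6·78 = 430
Option 3 (N + 47):
  N = 41 + 47 = 88
  D = -38 + 6·88 = 490
Comparing — Option 1: D=-134, Option 2: D=430, Option 3: D=490. Highest is 490 (Option 3).

490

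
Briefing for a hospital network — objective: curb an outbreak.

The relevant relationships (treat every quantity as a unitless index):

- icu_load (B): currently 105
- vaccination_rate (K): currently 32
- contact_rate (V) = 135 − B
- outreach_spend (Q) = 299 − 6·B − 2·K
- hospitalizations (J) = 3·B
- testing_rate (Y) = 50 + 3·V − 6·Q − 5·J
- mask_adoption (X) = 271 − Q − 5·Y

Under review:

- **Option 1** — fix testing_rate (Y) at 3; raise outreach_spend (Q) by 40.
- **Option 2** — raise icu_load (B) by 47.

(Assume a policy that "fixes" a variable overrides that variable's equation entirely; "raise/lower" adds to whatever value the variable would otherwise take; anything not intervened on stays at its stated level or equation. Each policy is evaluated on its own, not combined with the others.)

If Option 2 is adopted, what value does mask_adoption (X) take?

Option 2 (B + 47):
  B = 105 + 47 = 152
  K = 32
  V = 135 − 152 = -17
  Q = 299 − 6·152 − 2·32 = -677
  J = 0 + 3·152 = 456
  Y = 50 + 3·(-17) − 6·(-677) − 5·456 = 1781
  X = 271 − (-677) − 5·1781 = -7957

-7957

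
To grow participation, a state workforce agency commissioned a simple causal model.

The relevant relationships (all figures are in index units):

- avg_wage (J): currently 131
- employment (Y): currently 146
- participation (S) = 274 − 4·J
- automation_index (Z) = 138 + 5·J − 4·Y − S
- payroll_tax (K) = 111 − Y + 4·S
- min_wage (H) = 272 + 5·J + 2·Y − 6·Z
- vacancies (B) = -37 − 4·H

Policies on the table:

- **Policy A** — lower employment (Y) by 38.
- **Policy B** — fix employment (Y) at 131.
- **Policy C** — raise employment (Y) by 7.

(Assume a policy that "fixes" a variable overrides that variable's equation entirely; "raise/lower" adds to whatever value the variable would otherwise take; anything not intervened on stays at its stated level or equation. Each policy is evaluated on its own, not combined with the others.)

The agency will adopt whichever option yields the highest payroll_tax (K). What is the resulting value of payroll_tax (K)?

-997

Policy A (Y − 38):
  J = 131
  Y = 146 − 38 = 108
  S = 274 − 4·131 = -250
  K = 111 − 108 + 4·(-250) = -997
Policy B (Y := 131):
  J = 131
  Y = 131
  S = 274 − 4·131 = -250
  K = 111 − 131 + 4·(-250) = -1020
Policy C (Y + 7):
  J = 131
  Y = 146 + 7 = 153
  S = 274 − 4·131 = -250
  K = 111 − 153 + 4·(-250) = -1042
Comparing — Policy A: K=-997, Policy B: K=-1020, Policy C: K=-1042. Highest is -997 (Policy A).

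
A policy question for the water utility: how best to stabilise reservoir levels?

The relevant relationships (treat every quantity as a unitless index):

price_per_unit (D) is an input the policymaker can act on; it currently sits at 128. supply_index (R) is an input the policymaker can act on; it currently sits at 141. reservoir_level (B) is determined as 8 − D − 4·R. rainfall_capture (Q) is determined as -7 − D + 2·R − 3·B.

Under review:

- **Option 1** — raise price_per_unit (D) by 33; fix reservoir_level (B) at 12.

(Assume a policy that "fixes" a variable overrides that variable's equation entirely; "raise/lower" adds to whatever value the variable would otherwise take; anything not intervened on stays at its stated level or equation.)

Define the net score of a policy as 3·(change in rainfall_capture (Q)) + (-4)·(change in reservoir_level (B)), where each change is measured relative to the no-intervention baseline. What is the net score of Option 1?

Baseline:
  D = 128
  R = 141
  B = 8 − 128 − 4·141 = -684
  Q = -7 − 128 + 2·141 − 3·(-684) = 2199
Option 1 (D + 33, B := 12):
  D = 128 + 33 = 161
  R = 141
  B = 12
  Q = -7 − 161 + 2·141 − 3·12 = 78
ΔQ = 78 − 2199 = -2121; ΔB = 12 − (-684) = 696
Score = 3·(-2121) + (-4)·696 = -9147

-9147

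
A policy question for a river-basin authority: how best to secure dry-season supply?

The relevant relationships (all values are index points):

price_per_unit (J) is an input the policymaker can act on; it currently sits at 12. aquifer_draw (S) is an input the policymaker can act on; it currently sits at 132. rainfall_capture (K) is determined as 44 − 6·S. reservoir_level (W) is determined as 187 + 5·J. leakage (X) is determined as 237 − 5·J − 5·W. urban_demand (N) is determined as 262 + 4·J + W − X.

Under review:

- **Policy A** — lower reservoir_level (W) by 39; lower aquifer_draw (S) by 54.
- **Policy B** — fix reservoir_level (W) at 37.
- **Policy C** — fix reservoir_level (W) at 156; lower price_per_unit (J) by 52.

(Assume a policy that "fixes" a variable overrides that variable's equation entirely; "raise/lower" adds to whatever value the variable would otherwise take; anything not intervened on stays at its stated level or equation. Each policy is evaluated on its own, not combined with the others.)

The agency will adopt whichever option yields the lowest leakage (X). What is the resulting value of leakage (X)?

Policy A (W − 39, S − 54):
  J = 12
  W = 187 + 5·12 (−39 from intervention) = 208
  X = 237 − 5·12 − 5·208 = -863
Policy B (W := 37):
  J = 12
  W = 37
  X = 237 − 5·12 − 5·37 = -8
Policy C (W := 156, J − 52):
  J = 12 − 52 = -40
  W = 156
  X = 237 − 5·(-40) − 5·156 = -343
Comparing — Policy A: X=-863, Policy B: X=-8, Policy C: X=-343. Lowest is -863 (Policy A).

-863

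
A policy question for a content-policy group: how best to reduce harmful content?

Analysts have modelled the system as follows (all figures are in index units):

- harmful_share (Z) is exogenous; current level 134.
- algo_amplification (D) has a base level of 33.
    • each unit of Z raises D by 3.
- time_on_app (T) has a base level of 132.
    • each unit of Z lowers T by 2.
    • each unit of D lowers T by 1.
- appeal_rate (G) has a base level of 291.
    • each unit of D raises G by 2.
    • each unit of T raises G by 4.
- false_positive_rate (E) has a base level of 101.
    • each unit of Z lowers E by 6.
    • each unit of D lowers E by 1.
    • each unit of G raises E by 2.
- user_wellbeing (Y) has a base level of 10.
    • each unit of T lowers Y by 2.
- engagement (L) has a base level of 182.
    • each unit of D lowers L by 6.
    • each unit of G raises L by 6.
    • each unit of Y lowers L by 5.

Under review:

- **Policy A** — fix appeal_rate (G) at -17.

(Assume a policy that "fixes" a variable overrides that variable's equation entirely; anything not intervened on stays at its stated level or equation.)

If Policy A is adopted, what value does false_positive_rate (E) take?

Policy A (G := -17):
  Z = 134
  D = 33 + 3·134 = 435
  T = 132 − 2·134 − 435 = -571
  G = -17
  E = 101 − 6·134 − 435 + 2·(-17) = -1172

-1172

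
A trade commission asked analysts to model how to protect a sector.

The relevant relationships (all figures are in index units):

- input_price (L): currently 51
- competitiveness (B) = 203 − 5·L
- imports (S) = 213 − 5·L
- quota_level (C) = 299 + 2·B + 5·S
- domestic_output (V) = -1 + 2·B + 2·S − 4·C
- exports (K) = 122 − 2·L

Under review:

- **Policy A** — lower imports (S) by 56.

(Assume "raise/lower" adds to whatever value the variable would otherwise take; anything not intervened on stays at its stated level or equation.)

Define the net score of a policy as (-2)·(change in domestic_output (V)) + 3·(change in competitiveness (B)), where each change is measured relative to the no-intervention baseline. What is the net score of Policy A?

Baseline:
  L = 51
  B = 203 − 5·51 = -52
  S = 213 − 5·51 = -42
  C = 299 + 2·(-52) + 5·(-42) = -15
  V = -1 + 2·(-52) + 2·(-42) − 4·(-15) = -129
Policy A (S − 56):
  L = 51
  B = 203 − 5·51 = -52
  S = 213 − 5·51 (−56 from intervention) = -98
  C = 299 + 2·(-52) + 5·(-98) = -295
  V = -1 + 2·(-52) + 2·(-98) − 4·(-295) = 879
ΔV = 879 − (-129) = 1008; ΔB = -52 − (-52) = 0
Score = (-2)·1008 + 3·0 = -2016

-2016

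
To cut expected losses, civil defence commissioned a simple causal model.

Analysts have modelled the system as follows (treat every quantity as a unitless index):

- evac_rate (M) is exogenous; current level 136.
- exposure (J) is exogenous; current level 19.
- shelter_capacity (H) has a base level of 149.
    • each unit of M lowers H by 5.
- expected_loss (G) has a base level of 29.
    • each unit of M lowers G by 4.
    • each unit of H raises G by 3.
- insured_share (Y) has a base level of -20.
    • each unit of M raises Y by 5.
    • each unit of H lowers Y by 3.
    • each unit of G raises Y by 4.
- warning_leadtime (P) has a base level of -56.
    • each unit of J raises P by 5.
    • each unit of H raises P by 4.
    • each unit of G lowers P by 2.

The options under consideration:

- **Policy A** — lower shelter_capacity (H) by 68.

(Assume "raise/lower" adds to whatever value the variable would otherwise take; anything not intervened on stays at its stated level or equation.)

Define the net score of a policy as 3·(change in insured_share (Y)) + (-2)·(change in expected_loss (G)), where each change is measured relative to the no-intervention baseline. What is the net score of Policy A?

Baseline:
  M = 136
  H = 149 − 5·136 = -531
  G = 29 − 4·136 + 3·(-531) = -2108
  Y = -20 + 5·136 − 3·(-531) + 4·(-2108) = -6179
Policy A (H − 68):
  M = 136
  H = 149 − 5·136 (−68 from intervention) = -599
  G = 29 − 4·136 + 3·(-599) = -2312
  Y = -20 + 5·136 − 3·(-599) + 4·(-2312) = -6791
ΔY = -6791 − (-6179) = -612; ΔG = -2312 − (-2108) = -204
Score = 3·(-612) + (-2)·(-204) = -1428

-1428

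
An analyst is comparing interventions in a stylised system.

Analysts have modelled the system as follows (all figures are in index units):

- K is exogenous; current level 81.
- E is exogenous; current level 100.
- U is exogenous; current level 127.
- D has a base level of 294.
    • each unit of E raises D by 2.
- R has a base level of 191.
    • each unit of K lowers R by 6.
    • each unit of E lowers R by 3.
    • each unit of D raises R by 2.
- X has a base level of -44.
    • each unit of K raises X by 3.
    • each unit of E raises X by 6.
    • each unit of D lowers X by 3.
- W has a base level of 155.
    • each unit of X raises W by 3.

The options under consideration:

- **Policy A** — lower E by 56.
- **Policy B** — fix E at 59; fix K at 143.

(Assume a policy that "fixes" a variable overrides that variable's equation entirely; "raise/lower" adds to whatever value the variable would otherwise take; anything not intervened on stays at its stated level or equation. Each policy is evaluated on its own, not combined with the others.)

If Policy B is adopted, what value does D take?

412

Policy B (E := 59, K := 143):
  E = 59
  D = 294 + 2·59 = 412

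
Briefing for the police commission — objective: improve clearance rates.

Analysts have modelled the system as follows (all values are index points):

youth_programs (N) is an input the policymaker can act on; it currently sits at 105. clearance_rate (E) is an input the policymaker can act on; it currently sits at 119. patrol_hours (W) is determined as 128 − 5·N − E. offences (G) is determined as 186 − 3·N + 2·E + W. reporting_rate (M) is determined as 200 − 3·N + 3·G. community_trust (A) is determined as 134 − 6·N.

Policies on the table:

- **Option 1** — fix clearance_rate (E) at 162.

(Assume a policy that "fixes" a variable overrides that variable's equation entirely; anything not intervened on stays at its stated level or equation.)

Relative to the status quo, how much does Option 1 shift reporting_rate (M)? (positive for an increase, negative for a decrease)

Baseline:
  N = 105
  E = 119
  W = 128 − 5·105 − 119 = -516
  G = 186 − 3·105 + 2·119 + (-516) = -407
  M = 200 − 3·105 + 3·(-407) = -1336
Option 1 (E := 162):
  N = 105
  E = 162
  W = 128 − 5·105 − 162 = -559
  G = 186 − 3·105 + 2·162 + (-559) = -364
  M = 200 − 3·105 + 3·(-364) = -1207
Change in M: -1207 − (-1336) = 129

129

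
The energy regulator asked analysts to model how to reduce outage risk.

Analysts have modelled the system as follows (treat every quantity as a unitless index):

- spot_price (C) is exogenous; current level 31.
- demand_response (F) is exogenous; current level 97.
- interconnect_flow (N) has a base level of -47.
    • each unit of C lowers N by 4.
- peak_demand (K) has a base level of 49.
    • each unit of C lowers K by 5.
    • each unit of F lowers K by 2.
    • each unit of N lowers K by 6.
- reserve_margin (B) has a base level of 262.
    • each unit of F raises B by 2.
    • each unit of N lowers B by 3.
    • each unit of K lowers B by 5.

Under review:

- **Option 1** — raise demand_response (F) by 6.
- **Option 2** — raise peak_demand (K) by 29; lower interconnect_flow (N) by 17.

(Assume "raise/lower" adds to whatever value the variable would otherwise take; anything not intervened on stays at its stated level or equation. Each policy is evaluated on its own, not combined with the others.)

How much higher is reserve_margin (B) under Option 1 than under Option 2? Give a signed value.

676

Option 1 (F + 6):
  C = 31
  F = 97 + 6 = 103
  N = -47 − 4·31 = -171
  K = 49 − 5·31 − 2·103 − 6·(-171) = 714
  B = 262 + 2·103 − 3·(-171) − 5·714 = -2589
Option 2 (K + 29, N − 17):
  C = 31
  F = 97
  N = -47 − 4·31 (−17 from intervention) = -188
  K = 49 − 5·31 − 2·97 − 6·(-188) (+29 from intervention) = 857
  B = 262 + 2·97 − 3·(-188) − 5·857 = -3265
B: -2589 − (-3265) = 676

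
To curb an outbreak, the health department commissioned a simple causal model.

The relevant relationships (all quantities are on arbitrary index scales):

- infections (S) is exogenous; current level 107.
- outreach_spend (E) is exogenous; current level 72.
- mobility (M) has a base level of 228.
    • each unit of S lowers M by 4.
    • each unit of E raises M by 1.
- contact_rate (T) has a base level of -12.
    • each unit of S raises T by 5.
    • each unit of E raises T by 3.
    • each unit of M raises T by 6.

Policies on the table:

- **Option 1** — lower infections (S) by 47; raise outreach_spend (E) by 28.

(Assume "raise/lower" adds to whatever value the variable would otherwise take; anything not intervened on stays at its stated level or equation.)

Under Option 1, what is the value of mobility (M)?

88

Option 1 (S − 47, E + 28):
  S = 107 − 47 = 60
  E = 72 + 28 = 100
  M = 228 − 4·60 + 100 = 88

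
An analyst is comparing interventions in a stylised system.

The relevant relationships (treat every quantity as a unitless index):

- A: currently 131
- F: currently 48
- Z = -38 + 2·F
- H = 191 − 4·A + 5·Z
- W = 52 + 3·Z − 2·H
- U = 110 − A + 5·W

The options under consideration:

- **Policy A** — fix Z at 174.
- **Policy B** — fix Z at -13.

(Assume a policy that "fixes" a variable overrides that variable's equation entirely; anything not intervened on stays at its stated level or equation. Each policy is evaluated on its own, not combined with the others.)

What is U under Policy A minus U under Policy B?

Policy A (Z := 174):
  A = 131
  F = 48
  Z = 174
  H = 191 − 4·131 + 5·174 = 537
  W = 52 + 3·174 − 2·537 = -500
  U = 110 − 131 + 5·(-500) = -2521
Policy B (Z := -13):
  A = 131
  F = 48
  Z = -13
  H = 191 − 4·131 + 5·(-13) = -398
  W = 52 + 3·(-13) − 2·(-398) = 809
  U = 110 − 131 + 5·809 = 4024
U: -2521 − 4024 = -6545

-6545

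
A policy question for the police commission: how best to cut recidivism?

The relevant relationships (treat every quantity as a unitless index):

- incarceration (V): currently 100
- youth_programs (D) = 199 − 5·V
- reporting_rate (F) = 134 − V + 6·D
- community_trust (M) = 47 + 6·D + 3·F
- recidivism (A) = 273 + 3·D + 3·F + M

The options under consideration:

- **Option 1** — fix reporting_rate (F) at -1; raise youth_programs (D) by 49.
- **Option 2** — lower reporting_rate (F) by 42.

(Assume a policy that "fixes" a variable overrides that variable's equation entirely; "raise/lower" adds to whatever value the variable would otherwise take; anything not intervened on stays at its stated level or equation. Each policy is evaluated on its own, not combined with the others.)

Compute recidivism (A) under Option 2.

-13273

Option 2 (F − 42):
  V = 100
  D = 199 − 5·100 = -301
  F = 134 − 100 + 6·(-301) (−42 from intervention) = -1814
  M = 47 + 6·(-301) + 3·(-1814) = -7201
  A = 273 + 3·(-301) + 3·(-1814) + (-7201) = -13273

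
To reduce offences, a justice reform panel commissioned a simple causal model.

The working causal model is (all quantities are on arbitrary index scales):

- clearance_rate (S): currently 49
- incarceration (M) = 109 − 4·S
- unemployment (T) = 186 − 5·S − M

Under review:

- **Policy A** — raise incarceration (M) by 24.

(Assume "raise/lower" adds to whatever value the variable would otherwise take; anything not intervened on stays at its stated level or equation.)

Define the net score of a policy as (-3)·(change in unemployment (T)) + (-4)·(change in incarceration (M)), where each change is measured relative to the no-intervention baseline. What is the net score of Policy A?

-24

Baseline:
  S = 49
  M = 109 − 4·49 = -87
  T = 186 − 5·49 − (-87) = 28
Policy A (M + 24):
  S = 49
  M = 109 − 4·49 (+24 from intervention) = -63
  T = 186 − 5·49 − (-63) = 4
ΔT = 4 − 28 = -24; ΔM = -63 − (-87) = 24
Score = (-3)·(-24) + (-4)·24 = -24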